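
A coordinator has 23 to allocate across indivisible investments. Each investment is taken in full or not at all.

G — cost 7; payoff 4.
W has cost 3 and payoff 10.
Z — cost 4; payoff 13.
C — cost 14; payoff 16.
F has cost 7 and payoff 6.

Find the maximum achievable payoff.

39

Allowing fractional choices, the relaxed optimum would be about 40.7, but investments are indivisible.
W + Z + C: cost 3 + 4 + 14 = 21 ≤ 23, payoff 10 + 13 + 16 = 39.
G + W + Z + F: cost 7 + 3 + 4 + 7 = 21 ≤ 23, payoff 4 + 10 + 13 + 6 = 33.
W + Z + F: cost 3 + 4 + 7 = 14 ≤ 23, payoff 10 + 13 + 6 = 29.
Best is W, Z, and C with total payoff 39.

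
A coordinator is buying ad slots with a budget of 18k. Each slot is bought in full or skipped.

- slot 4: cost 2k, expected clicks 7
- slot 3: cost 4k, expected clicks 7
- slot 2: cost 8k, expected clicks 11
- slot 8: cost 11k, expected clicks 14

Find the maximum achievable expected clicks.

28

slot 4 + slot 3 + slot 8: cost 2 + 4 + 11 = 17 ≤ 18, expected clicks 7 + 7 + 14 = 28.
slot 4 + slot 8: cost 2 + 11 = 13 ≤ 18, expected clicks 7 + 14 = 21.
slot 4 + slot 3 + slot 2: cost 2 + 4 + 8 = 14 ≤ 18, expected clicks 7 + 7 + 11 = 25.
Best is slot 4, slot 3, and slot 8 with total expected clicks 28.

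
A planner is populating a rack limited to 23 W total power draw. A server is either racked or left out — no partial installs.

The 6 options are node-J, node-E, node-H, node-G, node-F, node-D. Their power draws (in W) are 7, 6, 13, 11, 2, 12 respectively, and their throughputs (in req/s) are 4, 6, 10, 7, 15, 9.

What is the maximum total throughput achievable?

Take node-E, node-H, and node-F: power draw 6 + 13 + 2 = 21 ≤ 23, throughput 6 + 10 + 15 = 31.
No other feasible combination does better.

31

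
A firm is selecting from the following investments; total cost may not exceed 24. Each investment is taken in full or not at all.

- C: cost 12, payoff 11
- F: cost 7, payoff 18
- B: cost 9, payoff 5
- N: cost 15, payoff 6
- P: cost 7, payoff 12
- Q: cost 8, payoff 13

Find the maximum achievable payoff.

43

F + P + Q: cost 7 + 7 + 8 = 22 ≤ 24, payoff 18 + 12 + 13 = 43.
F + B + P: cost 7 + 9 + 7 = 23 ≤ 24, payoff 18 + 5 + 12 = 35.
F + B + Q: cost 7 + 9 + 8 = 24 ≤ 24, payoff 18 + 5 + 13 = 36.
Best is F, P, and Q with total payoff 43.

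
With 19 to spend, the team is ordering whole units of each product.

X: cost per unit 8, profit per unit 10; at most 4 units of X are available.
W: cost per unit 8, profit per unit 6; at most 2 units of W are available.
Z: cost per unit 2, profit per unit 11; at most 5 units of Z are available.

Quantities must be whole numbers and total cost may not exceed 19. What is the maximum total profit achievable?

Take 1×X and 5×Z: cost 18 ≤ 19, profit 1·10 + 5·11 = 65.
Z has the best ratio (11/2) and is taken to its limit of 5; remaining capacity is filled optimally with the others.

65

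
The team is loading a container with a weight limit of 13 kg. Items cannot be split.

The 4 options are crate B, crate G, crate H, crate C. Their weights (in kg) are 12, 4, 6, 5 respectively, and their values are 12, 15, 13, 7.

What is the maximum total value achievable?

28

Take crate G and crate H: weight 4 + 6 = 10 ≤ 13, value 15 + 13 = 28.
No other feasible combination does better.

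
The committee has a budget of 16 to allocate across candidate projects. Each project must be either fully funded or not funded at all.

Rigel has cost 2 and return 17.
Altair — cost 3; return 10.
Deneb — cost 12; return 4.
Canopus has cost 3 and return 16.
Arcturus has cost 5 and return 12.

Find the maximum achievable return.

Treat it as a binary knapsack problem.
Allowing fractional choices, the relaxed optimum would be about 56.0, but projects are indivisible.
Rigel + Canopus + Arcturus: cost 2 + 3 + 5 = 10 ≤ 16, return 17 + 16 + 12 = 45.
Rigel + Altair + Canopus + Arcturus: cost 2 + 3 + 3 + 5 = 13 ≤ 16, return 17 + 10 + 16 + 12 = 55.
Best is Rigel, Altair, Canopus, and Arcturus with total return 55.

55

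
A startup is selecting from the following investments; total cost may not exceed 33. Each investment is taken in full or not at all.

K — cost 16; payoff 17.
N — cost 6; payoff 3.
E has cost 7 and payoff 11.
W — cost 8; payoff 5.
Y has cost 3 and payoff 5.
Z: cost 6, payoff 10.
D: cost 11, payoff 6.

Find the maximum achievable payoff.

43

K + E + Z: cost 16 + 7 + 6 = 29 ≤ 33, payoff 17 + 11 + 10 = 38.
K + W + Y + Z: cost 16 + 8 + 3 + 6 = 33 ≤ 33, payoff 17 + 5 + 5 + 10 = 37.
K + E + Y + Z: cost 16 + 7 + 3 + 6 = 32 ≤ 33, payoff 17 + 11 + 5 + 10 = 43.
Best is K, E, Y, and Z with total payoff 43.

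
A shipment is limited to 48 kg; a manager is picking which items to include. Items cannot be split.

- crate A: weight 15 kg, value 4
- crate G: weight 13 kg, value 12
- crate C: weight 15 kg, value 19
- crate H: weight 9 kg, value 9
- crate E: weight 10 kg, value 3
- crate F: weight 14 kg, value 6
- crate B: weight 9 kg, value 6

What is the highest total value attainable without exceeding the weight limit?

Allowing fractional choices, the relaxed optimum would be about 46.9, but items are indivisible.
crate G + crate C + crate H: weight 13 + 15 + 9 = 37 ≤ 48, value 12 + 19 + 9 = 40.
crate G + crate C + crate H + crate E: weight 13 + 15 + 9 + 10 = 47 ≤ 48, value 12 + 19 + 9 + 3 = 43.
crate G + crate C + crate H + crate B: weight 13 + 15 + 9 + 9 = 46 ≤ 48, value 12 + 19 + 9 + 6 = 46.
Best is crate G, crate C, crate H, and crate B with total value 46.

46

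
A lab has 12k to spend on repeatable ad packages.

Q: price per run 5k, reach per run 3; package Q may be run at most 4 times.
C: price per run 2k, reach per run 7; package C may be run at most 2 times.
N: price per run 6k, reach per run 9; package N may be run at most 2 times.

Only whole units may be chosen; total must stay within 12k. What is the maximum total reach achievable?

23

This is a bounded integer knapsack.
2×N: price 12 ≤ 12, reach 2·9 = 18.
2×C and 1×N: price 10 ≤ 12, reach 2·7 + 1·9 = 23.
Best is 23.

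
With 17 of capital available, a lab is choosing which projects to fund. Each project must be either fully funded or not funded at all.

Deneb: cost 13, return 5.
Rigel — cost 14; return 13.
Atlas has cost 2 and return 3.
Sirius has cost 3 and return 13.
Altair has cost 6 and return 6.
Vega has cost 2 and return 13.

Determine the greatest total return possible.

35

Treat it as a binary knapsack problem.
Atlas + Sirius + Vega: cost 2 + 3 + 2 = 7 ≤ 17, return 3 + 13 + 13 = 29.
Atlas + Sirius + Altair + Vega: cost 2 + 3 + 6 + 2 = 13 ≤ 17, return 3 + 13 + 6 + 13 = 35.
Sirius + Altair + Vega: cost 3 + 6 + 2 = 11 ≤ 17, return 13 + 6 + 13 = 32.
Best is Atlas, Sirius, Altair, and Vega with total return 35.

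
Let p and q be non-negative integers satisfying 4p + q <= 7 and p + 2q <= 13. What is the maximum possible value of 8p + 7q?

Relaxing integrality, the LP optimum is 46.14 at (p,q) = (0.143, 6.43), which is not an integer point.
(p,q)=(0,6): 4·0+1·6=6≤7, 1·0+2·6=12≤13, objective 42.
(p,q)=(0,5): 4·0+1·5=5≤7, 1·0+2·5=10≤13, objective 35.
No feasible integer point exceeds 42.

42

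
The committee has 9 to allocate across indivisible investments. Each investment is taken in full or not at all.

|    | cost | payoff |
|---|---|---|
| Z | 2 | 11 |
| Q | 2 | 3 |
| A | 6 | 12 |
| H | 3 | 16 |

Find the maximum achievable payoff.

30

Allowing fractional choices, the relaxed optimum would be about 35.0, but investments are indivisible.
Z + Q + H: cost 2 + 2 + 3 = 7 ≤ 9, payoff 11 + 3 + 16 = 30.
Z + H: cost 2 + 3 = 5 ≤ 9, payoff 11 + 16 = 27.
A + H: cost 6 + 3 = 9 ≤ 9, payoff 12 + 16 = 28.
Best is Z, Q, and H with total payoff 30.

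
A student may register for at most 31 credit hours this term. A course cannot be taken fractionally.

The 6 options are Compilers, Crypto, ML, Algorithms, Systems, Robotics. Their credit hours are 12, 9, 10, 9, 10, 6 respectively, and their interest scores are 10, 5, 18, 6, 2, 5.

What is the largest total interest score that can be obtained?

34

Take Compilers, ML, and Algorithms: credit hours 12 + 10 + 9 = 31 ≤ 31, interest score 10 + 18 + 6 = 34.
No other feasible combination does better.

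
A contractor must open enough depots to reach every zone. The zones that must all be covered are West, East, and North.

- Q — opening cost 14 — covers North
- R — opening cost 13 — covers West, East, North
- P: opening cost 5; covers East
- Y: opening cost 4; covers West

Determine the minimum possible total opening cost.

13

The greedy cost-per-new-zone heuristic would pick Y, P, and R for 22, but a cheaper cover exists.
R alone covers West, East, North — every zone.
Total opening cost: 13.
No cover costs less than 13.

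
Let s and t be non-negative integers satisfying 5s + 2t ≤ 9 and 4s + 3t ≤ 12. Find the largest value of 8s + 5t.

20

The continuous relaxation peaks at (0.429, 3.43) with value 20.57; rounding to a feasible lattice point costs some objective.
(s,t)=(0,4): 5·0+2·4=8≤9, 4·0+3·4=12≤12, objective 20.
(s,t)=(1,2): 5·1+2·2=9≤9, 4·1+3·2=10≤12, objective 18.
(s,t)=(0,3): 5·0+2·3=6≤9, 4·0+3·3=9≤12, objective 15.
(s,t)=(0,2): 5·0+2·2=4≤9, 4·0+3·2=6≤12, objective 10.
Maximum is 20 at (s,t)=(0,4).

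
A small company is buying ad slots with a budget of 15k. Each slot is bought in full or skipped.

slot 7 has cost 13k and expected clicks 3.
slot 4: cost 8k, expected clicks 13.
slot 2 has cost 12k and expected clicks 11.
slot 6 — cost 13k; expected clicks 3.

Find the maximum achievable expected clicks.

Take slot 4: cost 8 ≤ 15, expected clicks 13.
No other feasible combination does better.

13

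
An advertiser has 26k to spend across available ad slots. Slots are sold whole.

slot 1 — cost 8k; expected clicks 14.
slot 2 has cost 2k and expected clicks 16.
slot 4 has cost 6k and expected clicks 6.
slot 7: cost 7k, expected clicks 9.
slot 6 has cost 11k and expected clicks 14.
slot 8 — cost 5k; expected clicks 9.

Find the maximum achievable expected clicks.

53

Allowing fractional choices, the relaxed optimum would be about 53.1, but ad slots are indivisible.
slot 1 + slot 2 + slot 7 + slot 8: cost 8 + 2 + 7 + 5 = 22 ≤ 26, expected clicks 14 + 16 + 9 + 9 = 48.
slot 2 + slot 7 + slot 6 + slot 8: cost 2 + 7 + 11 + 5 = 25 ≤ 26, expected clicks 16 + 9 + 14 + 9 = 48.
slot 1 + slot 2 + slot 6 + slot 8: cost 8 + 2 + 11 + 5 = 26 ≤ 26, expected clicks 14 + 16 + 14 + 9 = 53.
Best is slot 1, slot 2, slot 6, and slot 8 with total expected clicks 53.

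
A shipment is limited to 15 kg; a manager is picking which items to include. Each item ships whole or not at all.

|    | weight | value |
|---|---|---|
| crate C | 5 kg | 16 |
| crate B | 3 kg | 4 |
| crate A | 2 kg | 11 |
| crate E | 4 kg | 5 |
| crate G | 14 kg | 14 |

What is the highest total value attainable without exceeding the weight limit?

This is a 0-1 knapsack instance.
Take crate C, crate B, crate A, and crate E: weight 5 + 3 + 2 + 4 = 14 ≤ 15, value 16 + 4 + 11 + 5 = 36.
No other feasible combination does better.

36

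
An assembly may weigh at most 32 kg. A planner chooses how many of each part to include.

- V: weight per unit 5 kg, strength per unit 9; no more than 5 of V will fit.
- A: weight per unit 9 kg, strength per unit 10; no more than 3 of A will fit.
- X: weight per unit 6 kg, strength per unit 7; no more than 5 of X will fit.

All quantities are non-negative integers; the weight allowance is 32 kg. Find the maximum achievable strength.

52

This is a bounded integer knapsack.
V has the best ratio (9/5); taking only V gives at most 5×9 = 45 (stopped by the supply cap of 5).
Mixing does better — 5×V and 1×X: weight 31 ≤ 32, strength 5·9 + 1·7 = 52.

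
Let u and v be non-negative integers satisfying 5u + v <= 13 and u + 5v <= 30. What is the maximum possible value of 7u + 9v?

(u,v)=(0,6): 5·0+1·6=6≤13, 1·0+5·6=30≤30, objective 54.
(u,v)=(1,5): 5·1+1·5=10≤13, 1·1+5·5=26≤30, objective 52.
No feasible integer point exceeds 54.

54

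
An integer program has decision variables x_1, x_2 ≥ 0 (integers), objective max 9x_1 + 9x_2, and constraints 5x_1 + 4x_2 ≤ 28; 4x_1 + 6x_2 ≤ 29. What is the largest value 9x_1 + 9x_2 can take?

54

The continuous relaxation peaks at (3.71, 2.36) with value 54.64; rounding to a feasible lattice point costs some objective.
(x_1,x_2)=(4,2) is feasible, giving 54.
(x_1,x_2)=(2,3) is feasible, giving 45.
No feasible integer point exceeds 54.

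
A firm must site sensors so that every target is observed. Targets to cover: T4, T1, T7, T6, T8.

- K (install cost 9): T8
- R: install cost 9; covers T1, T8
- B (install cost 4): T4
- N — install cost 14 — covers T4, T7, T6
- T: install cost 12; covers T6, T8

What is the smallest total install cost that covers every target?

The greedy cost-per-new-target heuristic would pick B, R, and N for 27, but a cheaper cover exists.
Choose R and N: together they cover T4, T1, T7, T6, T8 — every target.
Total install cost: 9 + 14 = 23.
No cover costs less than 23.

23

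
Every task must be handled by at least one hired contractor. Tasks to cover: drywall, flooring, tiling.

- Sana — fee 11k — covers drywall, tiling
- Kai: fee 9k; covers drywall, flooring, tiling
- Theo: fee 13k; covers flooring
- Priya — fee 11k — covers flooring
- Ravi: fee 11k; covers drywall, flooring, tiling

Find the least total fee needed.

Kai alone covers drywall, flooring, tiling — every task.
Total fee: 9.
No cover costs less than 9.

9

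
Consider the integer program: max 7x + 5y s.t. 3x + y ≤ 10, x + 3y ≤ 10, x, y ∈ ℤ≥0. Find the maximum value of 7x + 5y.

26

Relaxing integrality, the LP optimum is 30.00 at (x,y) = (2.5, 2.5), which is not an integer point.
(x,y)=(3,1): 3·3+1·1=10≤10, 1·3+3·1=6≤10, objective 26.
(x,y)=(2,2): 3·2+1·2=8≤10, 1·2+3·2=8≤10, objective 24.
(x,y)=(1,3): 3·1+1·3=6≤10, 1·1+3·3=10≤10, objective 22.
The best lattice point is (3,1), giving 26.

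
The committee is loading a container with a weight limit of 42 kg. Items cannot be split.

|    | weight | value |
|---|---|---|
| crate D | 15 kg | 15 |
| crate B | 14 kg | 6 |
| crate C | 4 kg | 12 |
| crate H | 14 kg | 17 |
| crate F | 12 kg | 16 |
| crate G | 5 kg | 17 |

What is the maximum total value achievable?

Take crate C, crate H, crate F, and crate G: weight 4 + 14 + 12 + 5 = 35 ≤ 42, value 12 + 17 + 16 + 17 = 62.
No other feasible combination does better.

62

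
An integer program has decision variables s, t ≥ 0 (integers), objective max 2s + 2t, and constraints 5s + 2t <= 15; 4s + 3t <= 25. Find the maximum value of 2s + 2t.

Relaxing integrality, the LP optimum is 15.00 at (s,t) = (0, 7.5), which is not an integer point.
(s,t)=(0,7) is feasible, giving 14.
(s,t)=(0,6) is feasible, giving 12.
Maximum is 14 at (s,t)=(0,7).

14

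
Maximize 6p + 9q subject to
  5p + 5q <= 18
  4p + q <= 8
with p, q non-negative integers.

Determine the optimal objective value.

(p,q)=(0,3): 5·0+5·3=15≤18, 4·0+1·3=3≤8, objective 27.
(p,q)=(1,2): 5·1+5·2=15≤18, 4·1+1·2=6≤8, objective 24.
(p,q)=(0,2): 5·0+5·2=10≤18, 4·0+1·2=2≤8, objective 18.
No feasible integer point exceeds 27.

27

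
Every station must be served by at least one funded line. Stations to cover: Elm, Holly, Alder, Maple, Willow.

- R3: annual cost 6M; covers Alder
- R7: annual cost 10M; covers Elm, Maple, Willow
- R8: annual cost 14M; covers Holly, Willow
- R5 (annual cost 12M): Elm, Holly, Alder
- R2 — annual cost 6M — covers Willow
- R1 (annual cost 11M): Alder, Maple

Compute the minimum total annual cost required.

The greedy cost-per-new-station heuristic would pick R7, R3, and R5 for 28, but a cheaper cover exists.
Choose R7 and R5: together they cover Elm, Holly, Alder, Maple, Willow — every station.
Total annual cost: 10 + 12 = 22.
No cover costs less than 22.

22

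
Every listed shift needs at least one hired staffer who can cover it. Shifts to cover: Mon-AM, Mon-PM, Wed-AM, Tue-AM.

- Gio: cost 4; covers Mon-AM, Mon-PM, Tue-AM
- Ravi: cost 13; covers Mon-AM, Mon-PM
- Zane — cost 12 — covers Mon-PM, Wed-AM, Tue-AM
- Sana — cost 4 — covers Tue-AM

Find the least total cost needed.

16

Choose Gio and Zane: together they cover Mon-AM, Mon-PM, Wed-AM, Tue-AM — every shift.
Total cost: 4 + 12 = 16.
No cover costs less than 16.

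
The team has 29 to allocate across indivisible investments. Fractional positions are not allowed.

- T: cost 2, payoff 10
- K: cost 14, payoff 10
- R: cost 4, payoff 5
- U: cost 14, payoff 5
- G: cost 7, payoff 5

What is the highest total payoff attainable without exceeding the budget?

Allowing fractional choices, the relaxed optimum would be about 30.7, but investments are indivisible.
T + K + G: cost 2 + 14 + 7 = 23 ≤ 29, payoff 10 + 10 + 5 = 25.
T + K + R + G: cost 2 + 14 + 4 + 7 = 27 ≤ 29, payoff 10 + 10 + 5 + 5 = 30.
T + K + R: cost 2 + 14 + 4 = 20 ≤ 29, payoff 10 + 10 + 5 = 25.
Best is T, K, R, and G with total payoff 30.

30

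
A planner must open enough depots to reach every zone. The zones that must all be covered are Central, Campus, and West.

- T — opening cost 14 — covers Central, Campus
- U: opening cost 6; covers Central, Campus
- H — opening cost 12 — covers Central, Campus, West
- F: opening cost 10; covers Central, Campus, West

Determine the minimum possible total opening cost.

The greedy cost-per-new-zone heuristic would pick U and F for 16, but a cheaper cover exists.
F alone covers Central, Campus, West — every zone.
Total opening cost: 10.
No cover costs less than 10.

10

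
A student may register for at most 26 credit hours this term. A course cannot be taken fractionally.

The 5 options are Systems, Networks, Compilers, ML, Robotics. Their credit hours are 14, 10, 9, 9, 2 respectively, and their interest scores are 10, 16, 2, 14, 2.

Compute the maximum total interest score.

This is an integer program with binary decision variables.
Allowing fractional choices, the relaxed optimum would be about 35.6, but courses are indivisible.
Networks + ML: credit hours 10 + 9 = 19 ≤ 26, interest score 16 + 14 = 30.
Systems + Networks + Robotics: credit hours 14 + 10 + 2 = 26 ≤ 26, interest score 10 + 16 + 2 = 28.
Networks + ML + Robotics: credit hours 10 + 9 + 2 = 21 ≤ 26, interest score 16 + 14 + 2 = 32.
Best is Networks, ML, and Robotics with total interest score 32.

32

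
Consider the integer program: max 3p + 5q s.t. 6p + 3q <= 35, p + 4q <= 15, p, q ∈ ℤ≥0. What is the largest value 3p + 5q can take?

24

The continuous relaxation peaks at (4.52, 2.62) with value 26.67; rounding to a feasible lattice point costs some objective.
(p,q)=(3,3): 6·3+3·3=27≤35, 1·3+4·3=15≤15, objective 24.
(p,q)=(4,2): 6·4+3·2=30≤35, 1·4+4·2=12≤15, objective 22.
(p,q)=(2,3): 6·2+3·3=21≤35, 1·2+4·3=14≤15, objective 21.
(p,q)=(5,1): 6·5+3·1=33≤35, 1·5+4·1=9≤15, objective 20.
The best lattice point is (3,3), giving 24.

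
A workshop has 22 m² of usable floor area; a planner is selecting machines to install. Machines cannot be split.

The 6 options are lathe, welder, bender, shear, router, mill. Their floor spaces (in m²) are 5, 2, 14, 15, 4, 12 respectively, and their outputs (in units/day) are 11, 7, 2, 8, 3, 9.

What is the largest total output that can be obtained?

This is a 0-1 knapsack instance.
lathe + router + mill: floor space 5 + 4 + 12 = 21 ≤ 22, output 11 + 3 + 9 = 23.
lathe + welder + mill: floor space 5 + 2 + 12 = 19 ≤ 22, output 11 + 7 + 9 = 27.
lathe + welder + shear: floor space 5 + 2 + 15 = 22 ≤ 22, output 11 + 7 + 8 = 26.
Best is lathe, welder, and mill with total output 27.

27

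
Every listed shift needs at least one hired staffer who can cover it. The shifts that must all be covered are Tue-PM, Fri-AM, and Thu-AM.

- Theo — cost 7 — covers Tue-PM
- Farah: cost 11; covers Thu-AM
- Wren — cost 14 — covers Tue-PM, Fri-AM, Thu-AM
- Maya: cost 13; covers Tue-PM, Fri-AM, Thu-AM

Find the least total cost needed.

This is a weighted set-cover instance.
Maya alone covers Tue-PM, Fri-AM, Thu-AM — every shift.
Total cost: 13.
No cover costs less than 13.

13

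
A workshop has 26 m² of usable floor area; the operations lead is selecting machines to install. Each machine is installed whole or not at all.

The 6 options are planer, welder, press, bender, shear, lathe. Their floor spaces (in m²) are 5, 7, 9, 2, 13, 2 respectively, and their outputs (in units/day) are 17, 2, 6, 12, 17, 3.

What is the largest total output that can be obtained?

49

Allowing fractional choices, the relaxed optimum would be about 51.7, but machines are indivisible.
planer + bender + shear + lathe: floor space 5 + 2 + 13 + 2 = 22 ≤ 26, output 17 + 12 + 17 + 3 = 49.
planer + bender + shear: floor space 5 + 2 + 13 = 20 ≤ 26, output 17 + 12 + 17 = 46.
planer + welder + press + bender + lathe: floor space 5 + 7 + 9 + 2 + 2 = 25 ≤ 26, output 17 + 2 + 6 + 12 + 3 = 40.
Best is planer, bender, shear, and lathe with total output 49.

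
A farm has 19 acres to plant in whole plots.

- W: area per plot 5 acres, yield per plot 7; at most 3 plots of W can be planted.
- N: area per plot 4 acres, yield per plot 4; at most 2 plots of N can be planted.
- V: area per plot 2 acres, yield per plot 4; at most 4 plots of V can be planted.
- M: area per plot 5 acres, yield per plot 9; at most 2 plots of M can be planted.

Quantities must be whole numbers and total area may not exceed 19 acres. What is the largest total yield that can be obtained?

This is a bounded integer knapsack.
1×W, 2×V, and 2×M: area 19 ≤ 19, yield 1·7 + 2·4 + 2·9 = 33.
4×V and 2×M: area 18 ≤ 19, yield 4·4 + 2·9 = 34.
Best is 34.

34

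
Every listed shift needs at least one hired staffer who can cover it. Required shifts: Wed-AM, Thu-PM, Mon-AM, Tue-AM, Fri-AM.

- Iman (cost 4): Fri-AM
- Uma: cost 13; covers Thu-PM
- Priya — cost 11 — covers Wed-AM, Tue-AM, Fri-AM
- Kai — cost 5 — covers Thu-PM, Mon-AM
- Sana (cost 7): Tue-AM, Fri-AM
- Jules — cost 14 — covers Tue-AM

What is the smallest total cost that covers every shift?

The greedy cost-per-new-shift heuristic would pick Kai, Sana, and Priya for 23, but a cheaper cover exists.
Choose Priya and Kai: together they cover Wed-AM, Thu-PM, Mon-AM, Tue-AM, Fri-AM — every shift.
Total cost: 11 + 5 = 16.
No cover costs less than 16.

16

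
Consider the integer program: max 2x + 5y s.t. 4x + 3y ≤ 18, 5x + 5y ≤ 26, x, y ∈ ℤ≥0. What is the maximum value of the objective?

25

Relaxing integrality, the LP optimum is 26.00 at (x,y) = (0, 5.2), which is not an integer point.
(x,y)=(0,5): 4·0+3·5=15≤18, 5·0+5·5=25≤26, objective 25.
(x,y)=(1,4): 4·1+3·4=16≤18, 5·1+5·4=25≤26, objective 22.
No feasible integer point exceeds 25.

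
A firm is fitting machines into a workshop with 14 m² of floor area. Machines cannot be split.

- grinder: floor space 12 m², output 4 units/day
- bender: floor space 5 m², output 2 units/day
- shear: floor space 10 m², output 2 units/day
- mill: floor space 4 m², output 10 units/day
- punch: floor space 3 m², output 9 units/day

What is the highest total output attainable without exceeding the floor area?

mill + punch: floor space 4 + 3 = 7 ≤ 14, output 10 + 9 = 19.
bender + mill + punch: floor space 5 + 4 + 3 = 12 ≤ 14, output 2 + 10 + 9 = 21.
bender + mill: floor space 5 + 4 = 9 ≤ 14, output 2 + 10 = 12.
Best is bender, mill, and punch with total output 21.

21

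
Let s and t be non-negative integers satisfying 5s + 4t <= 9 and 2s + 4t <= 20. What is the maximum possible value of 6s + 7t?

14

The continuous relaxation peaks at (0, 2.25) with value 15.75; rounding to a feasible lattice point costs some objective.
(s,t)=(0,2): 5·0+4·2=8≤9, 2·0+4·2=8≤20, objective 14.
(s,t)=(1,1): 5·1+4·1=9≤9, 2·1+4·1=6≤20, objective 13.
(s,t)=(0,1): 5·0+4·1=4≤9, 2·0+4·1=4≤20, objective 7.
No feasible integer point exceeds 14.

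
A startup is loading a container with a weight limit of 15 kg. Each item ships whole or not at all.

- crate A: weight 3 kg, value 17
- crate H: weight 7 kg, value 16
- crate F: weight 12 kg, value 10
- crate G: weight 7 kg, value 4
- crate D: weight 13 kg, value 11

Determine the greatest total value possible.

33

Take crate A and crate H: weight 3 + 7 = 10 ≤ 15, value 17 + 16 = 33.
No other feasible combination does better.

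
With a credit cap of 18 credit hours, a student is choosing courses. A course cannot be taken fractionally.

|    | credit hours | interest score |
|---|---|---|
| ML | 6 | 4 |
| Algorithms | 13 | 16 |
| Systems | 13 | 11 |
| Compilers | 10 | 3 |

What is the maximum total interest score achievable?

Treat it as a binary knapsack problem.
Allowing fractional choices, the relaxed optimum would be about 20.2, but courses are indivisible.
Algorithms: credit hours 13 ≤ 18, interest score 16.
Systems: credit hours 13 ≤ 18, interest score 11.
Best is Algorithms with total interest score 16.

16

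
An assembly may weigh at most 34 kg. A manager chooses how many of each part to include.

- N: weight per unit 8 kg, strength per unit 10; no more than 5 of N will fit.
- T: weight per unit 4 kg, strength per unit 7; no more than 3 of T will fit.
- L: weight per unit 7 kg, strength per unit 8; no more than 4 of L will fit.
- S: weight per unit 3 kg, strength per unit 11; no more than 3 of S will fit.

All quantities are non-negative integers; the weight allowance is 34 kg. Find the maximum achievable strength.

67

Take 2×N, 2×T, and 3×S: weight 33 ≤ 34, strength 2·10 + 2·7 + 3·11 = 67.
S has the best ratio (11/3) and is taken to its limit of 3; remaining capacity is filled optimally with the others.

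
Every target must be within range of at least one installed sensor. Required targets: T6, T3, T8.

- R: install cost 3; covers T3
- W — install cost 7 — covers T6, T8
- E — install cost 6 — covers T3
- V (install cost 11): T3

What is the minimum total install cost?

10

Choose R and W: together they cover T6, T3, T8 — every target.
Total install cost: 3 + 7 = 10.
No cover costs less than 10.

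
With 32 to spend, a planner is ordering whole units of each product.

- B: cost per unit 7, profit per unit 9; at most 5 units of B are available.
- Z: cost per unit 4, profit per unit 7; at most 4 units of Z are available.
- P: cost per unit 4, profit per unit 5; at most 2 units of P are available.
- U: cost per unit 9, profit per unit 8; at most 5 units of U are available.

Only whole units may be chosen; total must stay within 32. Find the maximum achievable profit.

Z has the best ratio (7/4); taking only Z gives at most 4×7 = 28 (stopped by the supply cap of 4).
Mixing does better — 1×B, 4×Z, and 2×P: cost 31 ≤ 32, profit 1·9 + 4·7 + 2·5 = 47.

47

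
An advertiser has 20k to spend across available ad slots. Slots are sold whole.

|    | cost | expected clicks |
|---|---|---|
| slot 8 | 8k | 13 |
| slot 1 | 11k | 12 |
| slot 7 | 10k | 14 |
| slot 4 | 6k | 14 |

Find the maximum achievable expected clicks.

This is a 0-1 knapsack instance.
slot 8 + slot 4: cost 8 + 6 = 14 ≤ 20, expected clicks 13 + 14 = 27.
slot 8 + slot 7: cost 8 + 10 = 18 ≤ 20, expected clicks 13 + 14 = 27.
slot 7 + slot 4: cost 10 + 6 = 16 ≤ 20, expected clicks 14 + 14 = 28.
Best is slot 7 and slot 4 with total expected clicks 28.

28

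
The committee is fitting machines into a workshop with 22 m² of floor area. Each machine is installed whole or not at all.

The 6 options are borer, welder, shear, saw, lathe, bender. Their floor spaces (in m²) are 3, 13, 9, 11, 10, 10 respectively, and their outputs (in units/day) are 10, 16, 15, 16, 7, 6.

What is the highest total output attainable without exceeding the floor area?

Allowing fractional choices, the relaxed optimum would be about 39.5, but machines are indivisible.
welder + shear: floor space 13 + 9 = 22 ≤ 22, output 16 + 15 = 31.
shear + saw: floor space 9 + 11 = 20 ≤ 22, output 15 + 16 = 31.
borer + shear + lathe: floor space 3 + 9 + 10 = 22 ≤ 22, output 10 + 15 + 7 = 32.
Best is borer, shear, and lathe with total output 32.

32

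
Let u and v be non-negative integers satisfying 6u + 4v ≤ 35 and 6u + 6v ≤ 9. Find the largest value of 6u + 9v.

Relaxing integrality, the LP optimum is 13.50 at (u,v) = (0, 1.5), which is not an integer point.
(u,v)=(0,1) is feasible, giving 9.
(u,v)=(1,0) is feasible, giving 6.
(u,v)=(0,0) is feasible, giving 0.
No feasible integer point exceeds 9.

9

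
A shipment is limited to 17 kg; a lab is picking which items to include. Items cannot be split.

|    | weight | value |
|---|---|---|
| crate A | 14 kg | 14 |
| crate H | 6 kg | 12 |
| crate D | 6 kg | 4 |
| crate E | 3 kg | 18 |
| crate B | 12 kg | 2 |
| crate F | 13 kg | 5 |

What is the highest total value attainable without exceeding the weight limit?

34

This is a 0-1 knapsack instance.
Allowing fractional choices, the relaxed optimum would be about 38.0, but items are indivisible.
crate H + crate E: weight 6 + 3 = 9 ≤ 17, value 12 + 18 = 30.
crate H + crate D + crate E: weight 6 + 6 + 3 = 15 ≤ 17, value 12 + 4 + 18 = 34.
crate A + crate E: weight 14 + 3 = 17 ≤ 17, value 14 + 18 = 32.
Best is crate H, crate D, and crate E with total value 34.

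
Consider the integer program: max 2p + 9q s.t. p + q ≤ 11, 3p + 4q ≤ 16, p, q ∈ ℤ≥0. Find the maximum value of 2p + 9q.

(p,q)=(0,4) is feasible, giving 36.
(p,q)=(1,3) is feasible, giving 29.
(p,q)=(0,3) is feasible, giving 27.
Maximum is 36 at (p,q)=(0,4).

36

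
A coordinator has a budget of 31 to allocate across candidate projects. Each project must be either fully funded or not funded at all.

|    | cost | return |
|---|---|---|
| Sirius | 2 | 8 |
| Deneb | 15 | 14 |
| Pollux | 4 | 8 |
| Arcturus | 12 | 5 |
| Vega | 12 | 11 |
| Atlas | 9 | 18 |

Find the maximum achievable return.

Sirius + Deneb + Pollux + Atlas: cost 2 + 15 + 4 + 9 = 30 ≤ 31, return 8 + 14 + 8 + 18 = 48.
Sirius + Pollux + Vega + Atlas: cost 2 + 4 + 12 + 9 = 27 ≤ 31, return 8 + 8 + 11 + 18 = 45.
Best is Sirius, Deneb, Pollux, and Atlas with total return 48.

48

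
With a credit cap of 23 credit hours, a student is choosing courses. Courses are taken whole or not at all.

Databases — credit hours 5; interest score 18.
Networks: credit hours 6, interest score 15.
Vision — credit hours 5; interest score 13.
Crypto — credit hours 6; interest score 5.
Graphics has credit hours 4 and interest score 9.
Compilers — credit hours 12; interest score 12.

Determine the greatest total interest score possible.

Databases + Networks + Crypto + Graphics: credit hours 5 + 6 + 6 + 4 = 21 ≤ 23, interest score 18 + 15 + 5 + 9 = 47.
Databases + Networks + Vision + Graphics: credit hours 5 + 6 + 5 + 4 = 20 ≤ 23, interest score 18 + 15 + 13 + 9 = 55.
Databases + Networks + Vision + Crypto: credit hours 5 + 6 + 5 + 6 = 22 ≤ 23, interest score 18 + 15 + 13 + 5 = 51.
Best is Databases, Networks, Vision, and Graphics with total interest score 55.

55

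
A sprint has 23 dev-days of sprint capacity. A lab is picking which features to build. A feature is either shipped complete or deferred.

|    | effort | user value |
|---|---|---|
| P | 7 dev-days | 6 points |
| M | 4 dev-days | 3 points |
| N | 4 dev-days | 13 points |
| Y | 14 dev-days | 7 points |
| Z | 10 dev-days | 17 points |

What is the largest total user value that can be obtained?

Allowing fractional choices, the relaxed optimum would be about 37.5, but features are indivisible.
P + N + Z: effort 7 + 4 + 10 = 21 ≤ 23, user value 6 + 13 + 17 = 36.
N + Z: effort 4 + 10 = 14 ≤ 23, user value 13 + 17 = 30.
M + N + Z: effort 4 + 4 + 10 = 18 ≤ 23, user value 3 + 13 + 17 = 33.
Best is P, N, and Z with total user value 36.

36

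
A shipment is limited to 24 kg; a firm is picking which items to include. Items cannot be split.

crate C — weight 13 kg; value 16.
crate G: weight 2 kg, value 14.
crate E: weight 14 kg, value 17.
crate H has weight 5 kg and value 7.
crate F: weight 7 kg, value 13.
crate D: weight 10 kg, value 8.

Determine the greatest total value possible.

44

Treat it as a binary knapsack problem.
Allowing fractional choices, the relaxed optimum would be about 46.3, but items are indivisible.
crate C + crate G + crate F: weight 13 + 2 + 7 = 22 ≤ 24, value 16 + 14 + 13 = 43.
crate G + crate H + crate F + crate D: weight 2 + 5 + 7 + 10 = 24 ≤ 24, value 14 + 7 + 13 + 8 = 42.
crate G + crate E + crate F: weight 2 + 14 + 7 = 23 ≤ 24, value 14 + 17 + 13 = 44.
Best is crate G, crate E, and crate F with total value 44.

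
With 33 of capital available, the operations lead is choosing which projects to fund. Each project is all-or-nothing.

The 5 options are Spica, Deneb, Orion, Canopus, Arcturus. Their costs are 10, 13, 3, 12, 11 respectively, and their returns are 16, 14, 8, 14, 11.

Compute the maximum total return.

Take Spica, Canopus, and Arcturus: cost 10 + 12 + 11 = 33 ≤ 33, return 16 + 14 + 11 = 41.
No other feasible combination does better.

41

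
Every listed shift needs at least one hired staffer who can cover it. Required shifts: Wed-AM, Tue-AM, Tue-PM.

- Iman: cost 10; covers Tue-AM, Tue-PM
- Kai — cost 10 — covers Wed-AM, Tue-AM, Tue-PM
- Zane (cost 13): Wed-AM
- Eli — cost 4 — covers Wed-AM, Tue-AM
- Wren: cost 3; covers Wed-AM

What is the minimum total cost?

10

This is a weighted set-cover instance.
The greedy cost-per-new-shift heuristic would pick Eli and Iman for 14, but a cheaper cover exists.
Kai alone covers Wed-AM, Tue-AM, Tue-PM — every shift.
Total cost: 10.
No cover costs less than 10.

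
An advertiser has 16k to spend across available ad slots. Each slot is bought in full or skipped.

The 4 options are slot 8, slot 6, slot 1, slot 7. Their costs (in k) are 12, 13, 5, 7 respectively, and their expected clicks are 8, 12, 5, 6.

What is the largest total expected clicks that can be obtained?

12

This is an integer program with binary decision variables.
slot 6: cost 13 ≤ 16, expected clicks 12.
slot 1 + slot 7: cost 5 + 7 = 12 ≤ 16, expected clicks 5 + 6 = 11.
Best is slot 6 with total expected clicks 12.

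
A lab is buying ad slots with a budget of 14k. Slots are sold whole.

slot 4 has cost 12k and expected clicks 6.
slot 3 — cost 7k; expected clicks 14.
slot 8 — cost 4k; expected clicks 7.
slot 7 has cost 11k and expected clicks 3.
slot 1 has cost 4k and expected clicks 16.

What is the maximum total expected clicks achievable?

This is a 0-1 knapsack instance.
Take slot 3 and slot 1: cost 7 + 4 = 11 ≤ 14, expected clicks 14 + 16 = 30.
No other feasible combination does better.

30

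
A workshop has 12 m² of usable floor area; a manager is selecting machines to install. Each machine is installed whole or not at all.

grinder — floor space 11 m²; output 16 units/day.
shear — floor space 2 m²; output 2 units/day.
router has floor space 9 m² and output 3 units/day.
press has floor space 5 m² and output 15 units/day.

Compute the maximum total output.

17

This is a 0-1 knapsack instance.
Take shear and press: floor space 2 + 5 = 7 ≤ 12, output 2 + 15 = 17.
No other feasible combination does better.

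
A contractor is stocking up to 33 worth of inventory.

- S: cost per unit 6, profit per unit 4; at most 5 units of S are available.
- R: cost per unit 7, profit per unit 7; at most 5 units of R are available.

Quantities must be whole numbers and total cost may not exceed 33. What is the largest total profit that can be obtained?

4×R: cost 28 ≤ 33, profit 4·7 = 28.
2×S and 3×R: cost 33 ≤ 33, profit 2·4 + 3·7 = 29.
Best is 29.

29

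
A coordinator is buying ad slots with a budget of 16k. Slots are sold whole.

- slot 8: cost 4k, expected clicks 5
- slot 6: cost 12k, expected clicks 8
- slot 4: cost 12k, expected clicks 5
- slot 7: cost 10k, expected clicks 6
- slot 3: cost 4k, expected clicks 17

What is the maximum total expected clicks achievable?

Allowing fractional choices, the relaxed optimum would be about 27.3, but ad slots are indivisible.
slot 7 + slot 3: cost 10 + 4 = 14 ≤ 16, expected clicks 6 + 17 = 23.
slot 8 + slot 3: cost 4 + 4 = 8 ≤ 16, expected clicks 5 + 17 = 22.
slot 6 + slot 3: cost 12 + 4 = 16 ≤ 16, expected clicks 8 + 17 = 25.
Best is slot 6 and slot 3 with total expected clicks 25.

25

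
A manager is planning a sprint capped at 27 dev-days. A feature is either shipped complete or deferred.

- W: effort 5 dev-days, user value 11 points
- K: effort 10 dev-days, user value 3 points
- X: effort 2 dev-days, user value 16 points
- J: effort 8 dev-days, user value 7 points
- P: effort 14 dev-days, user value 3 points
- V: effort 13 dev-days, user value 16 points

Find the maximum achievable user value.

43

W + X + V: effort 5 + 2 + 13 = 20 ≤ 27, user value 11 + 16 + 16 = 43.
W + K + X + J: effort 5 + 10 + 2 + 8 = 25 ≤ 27, user value 11 + 3 + 16 + 7 = 37.
X + J + V: effort 2 + 8 + 13 = 23 ≤ 27, user value 16 + 7 + 16 = 39.
Best is W, X, and V with total user value 43.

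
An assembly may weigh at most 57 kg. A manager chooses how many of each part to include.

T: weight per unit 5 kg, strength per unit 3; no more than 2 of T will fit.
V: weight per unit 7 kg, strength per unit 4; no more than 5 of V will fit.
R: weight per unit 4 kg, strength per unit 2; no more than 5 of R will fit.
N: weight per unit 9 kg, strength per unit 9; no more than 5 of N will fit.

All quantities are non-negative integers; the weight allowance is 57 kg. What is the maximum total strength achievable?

52

Take 1×T, 1×V, and 5×N: weight 57 ≤ 57, strength 1·3 + 1·4 + 5·9 = 52.
N has the best ratio (9/9) and is taken to its limit of 5; remaining capacity is filled optimally with the others.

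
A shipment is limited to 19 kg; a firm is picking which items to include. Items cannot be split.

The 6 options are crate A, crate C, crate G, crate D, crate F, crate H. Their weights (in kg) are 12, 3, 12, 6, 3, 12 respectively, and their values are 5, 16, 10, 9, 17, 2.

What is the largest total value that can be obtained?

Take crate C, crate G, and crate F: weight 3 + 12 + 3 = 18 ≤ 19, value 16 + 10 + 17 = 43.
No other feasible combination does better.

43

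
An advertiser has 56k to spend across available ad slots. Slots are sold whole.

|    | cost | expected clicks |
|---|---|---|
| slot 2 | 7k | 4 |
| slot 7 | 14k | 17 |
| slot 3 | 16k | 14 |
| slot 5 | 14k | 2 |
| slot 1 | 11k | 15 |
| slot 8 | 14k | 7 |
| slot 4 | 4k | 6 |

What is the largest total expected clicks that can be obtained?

56

Take slot 2, slot 7, slot 3, slot 1, and slot 4: cost 7 + 14 + 16 + 11 + 4 = 52 ≤ 56, expected clicks 4 + 17 + 14 + 15 + 6 = 56.
No other feasible combination does better.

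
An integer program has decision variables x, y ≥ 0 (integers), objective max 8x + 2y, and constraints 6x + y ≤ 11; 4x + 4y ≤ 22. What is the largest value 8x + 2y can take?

16

The continuous relaxation peaks at (1.1, 4.4) with value 17.60; rounding to a feasible lattice point costs some objective.
(x,y)=(1,4): 6·1+1·4=10≤11, 4·1+4·4=20≤22, objective 16.
(x,y)=(1,3): 6·1+1·3=9≤11, 4·1+4·3=16≤22, objective 14.
Maximum is 16 at (x,y)=(1,4).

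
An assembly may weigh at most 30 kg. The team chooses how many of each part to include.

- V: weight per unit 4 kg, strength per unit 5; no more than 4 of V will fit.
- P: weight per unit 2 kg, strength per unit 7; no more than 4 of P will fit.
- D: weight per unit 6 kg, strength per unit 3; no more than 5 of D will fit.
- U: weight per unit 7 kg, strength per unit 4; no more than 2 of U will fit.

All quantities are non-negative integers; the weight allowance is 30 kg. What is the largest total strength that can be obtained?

Take 4×V, 4×P, and 1×D: weight 30 ≤ 30, strength 4·5 + 4·7 + 1·3 = 51.
P has the best ratio (7/2) and is taken to its limit of 4; remaining capacity is filled optimally with the others.

51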